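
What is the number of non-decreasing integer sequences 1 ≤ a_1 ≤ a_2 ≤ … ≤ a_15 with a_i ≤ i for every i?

9694845

Weakly increasing sequences with a_i ≤ i biject with Dyck paths of semilength 15, so there are C_15.
C_15 = C(30,15)/16 = 155117520/16 = 9694845.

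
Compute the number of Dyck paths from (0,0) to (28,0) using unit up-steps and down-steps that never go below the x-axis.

Paths of 14 up- and 14 down-steps that never dip below the axis are Dyck paths; their count is C_14.
C_14 = C(28,14)/15 = 40116600/15 = 2674440.

2674440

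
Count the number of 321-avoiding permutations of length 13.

Permutations of [n] avoiding any single length-3 pattern are counted by C_n; here n = 13.
C_13 = 742900.

742900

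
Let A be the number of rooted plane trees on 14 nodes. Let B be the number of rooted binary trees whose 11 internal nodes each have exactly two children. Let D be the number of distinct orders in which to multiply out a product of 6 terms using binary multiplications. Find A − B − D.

684072

Rooted ordered (plane) trees on m nodes have m−1 edges and are counted by C_{m−1}; m = 14 gives C_13. So A = C_13 = 742900.
The number of full binary trees on 11 internal nodes is the Catalan number C_11. So B = C_11 = 58786.
Ways to associate a product of 6 factors correspond to binary trees on 6 leaves, so the count is C_5. So D = C_5 = 42.
A − B − D = 742900 − 58786 − 42 = 684072.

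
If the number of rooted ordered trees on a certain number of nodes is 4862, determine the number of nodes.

10

Rooted ordered trees on m nodes are counted by C_{m−1}. The Catalan number equal to 4862 is C_9.
So the index is 9, and the number of nodes is 9 + 1 = 10.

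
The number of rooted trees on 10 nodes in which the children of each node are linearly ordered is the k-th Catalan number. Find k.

9

Rooted ordered (plane) trees on m nodes have m−1 edges and are counted by C_{m−1}; m = 10 gives C_9.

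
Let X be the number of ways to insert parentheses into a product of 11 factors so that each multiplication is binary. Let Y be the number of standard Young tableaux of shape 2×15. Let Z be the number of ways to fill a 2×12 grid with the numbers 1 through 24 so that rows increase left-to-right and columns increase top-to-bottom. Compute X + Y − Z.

9503629

Parenthesizations of m factors correspond to full binary trees with m leaves, counted by C_{m−1}; m = 11 gives C_10. So X = C_10 = 16796.
Standard Young tableaux of shape 2×n are counted by C_n; here n = 15. So Y = C_15 = 9694845.
By the hook-length formula (or a Dyck-path bijection), SYT of shape 2×12 number C_12. So Z = C_12 = 208012.
X + Y − Z = 16796 + 9694845 − 208012 = 9503629.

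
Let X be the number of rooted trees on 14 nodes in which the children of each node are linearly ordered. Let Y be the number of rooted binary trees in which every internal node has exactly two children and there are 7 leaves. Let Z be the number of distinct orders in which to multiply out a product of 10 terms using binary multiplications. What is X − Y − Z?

737906

A rooted plane tree on 14 nodes has 13 edges, and such trees are counted by C_13. So X = C_13 = 742900.
A full binary tree with L leaves has L−1 internal nodes and is counted by C_{L−1}; L = 7 gives C_6. So Y = C_6 = 132.
Parenthesizations of m factors correspond to full binary trees with m leaves, counted by C_{m−1}; m = 10 gives C_9. So Z = C_9 = 4862.
X − Y − Z = 742900 − 132 − 4862 = 737906.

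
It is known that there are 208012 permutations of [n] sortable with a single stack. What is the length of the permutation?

Stack-sortable permutations of [n] are counted by C_n. Since C_12 = 208012, the index is 12.

12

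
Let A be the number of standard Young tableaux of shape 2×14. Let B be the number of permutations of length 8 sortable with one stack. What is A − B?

Standard Young tableaux of shape 2×n are counted by C_n; here n = 14. So A = C_14 = 2674440.
By Knuth's characterisation, the stack-sortable permutations of length 8 are the 231-avoiders, numbering C_8. So B = C_8 = 1430.
A − B = 2674440 − 1430 = 2673010.

2673010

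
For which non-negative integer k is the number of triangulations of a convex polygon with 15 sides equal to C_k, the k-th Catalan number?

13

Triangulations of a convex m-gon are counted by C_{m−2}; with m = 15 this is C_13.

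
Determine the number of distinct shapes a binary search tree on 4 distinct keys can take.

Binary trees (left/right distinguished) on n nodes are counted by C_n; here n = 4.
C_4 = C(8,4)/5 = 70/5 = 14.

14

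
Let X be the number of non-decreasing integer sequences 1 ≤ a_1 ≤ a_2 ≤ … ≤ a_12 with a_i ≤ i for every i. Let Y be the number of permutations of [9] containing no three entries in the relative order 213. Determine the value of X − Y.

Weakly increasing sequences with a_i ≤ i biject with Dyck paths of semilength 12, so there are C_12. So X = C_12 = 208012.
Permutations of [n] avoiding any single length-3 pattern are counted by C_n; here n = 9. So Y = C_9 = 4862.
X − Y = 208012 − 4862 = 203150.

203150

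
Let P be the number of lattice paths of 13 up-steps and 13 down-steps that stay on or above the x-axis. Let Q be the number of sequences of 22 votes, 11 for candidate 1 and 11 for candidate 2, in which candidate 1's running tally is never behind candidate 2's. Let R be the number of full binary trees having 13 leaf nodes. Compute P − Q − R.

476102

Dyck paths of semilength n (length 2n) are counted by C_n; here n = 13. So P = C_13 = 742900.
Ballot sequences with n votes each where one side never trails are Dyck words, counted by C_n; here n = 11. So Q = C_11 = 58786.
A full binary tree with L leaves has L−1 internal nodes and is counted by C_{L−1}; L = 13 gives C_12. So R = C_12 = 208012.
P − Q − R = 742900 − 58786 − 208012 = 476102.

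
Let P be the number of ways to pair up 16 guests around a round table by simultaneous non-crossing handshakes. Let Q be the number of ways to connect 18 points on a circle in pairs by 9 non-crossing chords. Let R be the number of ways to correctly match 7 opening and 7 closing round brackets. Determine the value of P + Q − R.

5863

Non-crossing handshake pairings of 2n people are counted by C_n; 16 people gives n = 8. So P = C_8 = 1430.
Pairing 18 circle points by 9 non-crossing chords gives C_9 matchings. So Q = C_9 = 4862.
A balanced arrangement of 7 bracket pairs is a Dyck word of semilength 7, so the count is C_7. So R = C_7 = 429.
P + Q − R = 1430 + 4862 − 429 = 5863.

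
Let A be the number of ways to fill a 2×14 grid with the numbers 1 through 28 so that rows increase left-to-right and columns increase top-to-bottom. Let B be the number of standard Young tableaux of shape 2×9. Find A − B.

Standard Young tableaux of shape 2×n are counted by C_n; here n = 14. So A = C_14 = 2674440.
Standard Young tableaux of shape 2×n are counted by C_n; here n = 9. So B = C_9 = 4862.
A − B = 2674440 − 4862 = 2669578.

2669578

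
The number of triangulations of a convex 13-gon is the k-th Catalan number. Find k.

The number of triangulations of a 13-gon is the Catalan number C_11 (index = sides − 2).

11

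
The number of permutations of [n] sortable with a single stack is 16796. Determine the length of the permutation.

10

Stack-sortable permutations of [n] are counted by C_n; 16796 = C_10.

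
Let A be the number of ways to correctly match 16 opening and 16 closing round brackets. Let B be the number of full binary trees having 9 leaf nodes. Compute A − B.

35356240

Balanced strings of n pairs of brackets are counted by C_n; here n = 16. So A = C_16 = 35357670.
Full binary trees with 9 leaves have 9−1 = 8 internal nodes, so there are C_8 of them. So B = C_8 = 1430.
A − B = 35357670 − 1430 = 35356240.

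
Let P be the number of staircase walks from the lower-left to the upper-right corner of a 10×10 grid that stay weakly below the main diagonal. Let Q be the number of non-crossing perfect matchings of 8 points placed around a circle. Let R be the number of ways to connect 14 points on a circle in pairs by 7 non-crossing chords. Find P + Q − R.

16381

Sub-diagonal monotone paths from (0,0) to (10,10) biject with Dyck paths of semilength 10, giving C_10. So P = C_10 = 16796.
Non-crossing perfect matchings of 2n points on a circle are counted by C_n; with 8 points, n = 4. So Q = C_4 = 14.
Non-crossing perfect matchings of 2n points on a circle are counted by C_n; with 14 points, n = 7. So R = C_7 = 429.
P + Q − R = 16796 + 14 − 429 = 16381.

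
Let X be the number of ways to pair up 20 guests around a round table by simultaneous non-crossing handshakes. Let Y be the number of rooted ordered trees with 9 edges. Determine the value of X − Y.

With 20 = 2·10 people, non-crossing handshake pairings are non-crossing perfect matchings on a circle, counted by C_10. So X = C_10 = 16796.
Rooted ordered trees with n edges are counted by C_n; here n = 9. So Y = C_9 = 4862.
X − Y = 16796 − 4862 = 11934.

11934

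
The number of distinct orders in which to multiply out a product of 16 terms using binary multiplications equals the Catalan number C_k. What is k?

15

Parenthesizations of m factors correspond to full binary trees with m leaves, counted by C_{m−1}; m = 16 gives C_15.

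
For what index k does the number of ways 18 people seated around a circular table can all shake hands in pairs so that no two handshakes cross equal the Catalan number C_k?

Non-crossing handshake pairings of 2n people are counted by C_n; 18 people gives n = 9.

9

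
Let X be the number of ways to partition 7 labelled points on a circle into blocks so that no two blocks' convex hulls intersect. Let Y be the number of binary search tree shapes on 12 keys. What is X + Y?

The non-crossing partitions of [7] form a lattice of size C_7. So X = C_7 = 429.
Rooted binary trees with 12 nodes (each child slot possibly empty) number C_12. So Y = C_12 = 208012.
X + Y = 429 + 208012 = 208441.

208441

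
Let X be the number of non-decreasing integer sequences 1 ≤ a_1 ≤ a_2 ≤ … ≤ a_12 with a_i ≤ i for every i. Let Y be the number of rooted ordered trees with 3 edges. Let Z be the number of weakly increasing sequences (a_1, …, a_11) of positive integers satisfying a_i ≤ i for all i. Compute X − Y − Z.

Such sub-staircase sequences of length n are counted by C_n; here n = 12. So X = C_12 = 208012.
Rooted ordered trees with n edges are counted by C_n; here n = 3. So Y = C_3 = 5.
Weakly increasing sequences with a_i ≤ i biject with Dyck paths of semilength 11, so there are C_11. So Z = C_11 = 58786.
X − Y − Z = 208012 − 5 − 58786 = 149221.

149221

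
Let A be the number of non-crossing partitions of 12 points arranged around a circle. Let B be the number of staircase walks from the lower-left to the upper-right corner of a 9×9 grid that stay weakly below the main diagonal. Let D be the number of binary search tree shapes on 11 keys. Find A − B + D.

261936

Non-crossing partitions of an n-element set are counted by C_n; here n = 12. So A = C_12 = 208012.
Sub-diagonal monotone paths from (0,0) to (9,9) biject with Dyck paths of semilength 9, giving C_9. So B = C_9 = 4862.
There are C_n binary search tree shapes on n keys; with n = 11 that is C_11. So D = C_11 = 58786.
A − B + D = 208012 − 4862 + 58786 = 261936.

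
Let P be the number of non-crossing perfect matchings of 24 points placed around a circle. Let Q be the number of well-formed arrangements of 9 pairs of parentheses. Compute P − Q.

203150

Pairing 24 circle points by 12 non-crossing chords gives C_12 matchings. So P = C_12 = 208012.
With 9 pairs the number of balanced bracket strings is the Catalan number C_9. So Q = C_9 = 4862.
P − Q = 208012 − 4862 = 203150.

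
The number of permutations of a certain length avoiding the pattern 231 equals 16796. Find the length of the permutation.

10

Permutations of [n] avoiding a fixed length-3 pattern are counted by C_n; 16796 = C_10.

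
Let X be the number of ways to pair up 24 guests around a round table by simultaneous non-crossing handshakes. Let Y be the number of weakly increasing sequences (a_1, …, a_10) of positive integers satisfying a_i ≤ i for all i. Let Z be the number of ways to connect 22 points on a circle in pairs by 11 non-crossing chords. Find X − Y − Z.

Non-crossing handshake pairings of 2n people are counted by C_n; 24 people gives n = 12. So X = C_12 = 208012.
Weakly increasing sequences with a_i ≤ i biject with Dyck paths of semilength 10, so there are C_10. So Y = C_10 = 16796.
Pairing 22 circle points by 11 non-crossing chords gives C_11 matchings. So Z = C_11 = 58786.
X − Y − Z = 208012 − 16796 − 58786 = 132430.

132430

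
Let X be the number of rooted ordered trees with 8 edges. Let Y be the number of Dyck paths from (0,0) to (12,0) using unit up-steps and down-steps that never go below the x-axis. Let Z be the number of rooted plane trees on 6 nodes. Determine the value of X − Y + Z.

Rooted ordered trees with n edges are counted by C_n; here n = 8. So X = C_8 = 1430.
Paths of 6 up- and 6 down-steps that never dip below the axis are Dyck paths; their count is C_6. So Y = C_6 = 132.
A rooted plane tree on 6 nodes has 5 edges, and such trees are counted by C_5. So Z = C_5 = 42.
X − Y + Z = 1430 − 132 + 42 = 1340.

1340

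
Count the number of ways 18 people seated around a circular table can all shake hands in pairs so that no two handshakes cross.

4862

Non-crossing handshake pairings of 2n people are counted by C_n; 18 people gives n = 9.
C_9 = 4862.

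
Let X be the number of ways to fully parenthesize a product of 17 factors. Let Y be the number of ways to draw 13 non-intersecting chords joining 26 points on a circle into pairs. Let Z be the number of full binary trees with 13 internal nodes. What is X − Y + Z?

35357670

Parenthesizations of m factors correspond to full binary trees with m leaves, counted by C_{m−1}; m = 17 gives C_16. So X = C_16 = 35357670.
Non-crossing perfect matchings of 2n points on a circle are counted by C_n; with 26 points, n = 13. So Y = C_13 = 742900.
The number of full binary trees on 13 internal nodes is the Catalan number C_13. So Z = C_13 = 742900.
X − Y + Z = 35357670 − 742900 + 742900 = 35357670.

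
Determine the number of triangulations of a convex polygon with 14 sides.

A convex 14-gon is triangulated into 12 triangles, and the number of such triangulations is the Catalan number C_{14−2} = C_12.
C_12 = C_11 · 2(2·11+1)/(11+2) = 58786 · 46/13 = 208012.

208012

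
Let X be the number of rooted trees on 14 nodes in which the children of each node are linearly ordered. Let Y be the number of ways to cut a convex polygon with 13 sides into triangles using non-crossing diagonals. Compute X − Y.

684114

Rooted ordered (plane) trees on m nodes have m−1 edges and are counted by C_{m−1}; m = 14 gives C_13. So X = C_13 = 742900.
Triangulations of a convex m-gon are counted by C_{m−2}; with m = 13 this is C_11. So Y = C_11 = 58786.
X − Y = 742900 − 58786 = 684114.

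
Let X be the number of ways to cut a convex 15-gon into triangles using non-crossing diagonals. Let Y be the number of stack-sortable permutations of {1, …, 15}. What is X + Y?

Triangulations of a convex m-gon are counted by C_{m−2}; with m = 15 this is C_13. So X = C_13 = 742900.
By Knuth's characterisation, the stack-sortable permutations of length 15 are the 231-avoiders, numbering C_15. So Y = C_15 = 9694845.
X + Y = 742900 + 9694845 = 10437745.

10437745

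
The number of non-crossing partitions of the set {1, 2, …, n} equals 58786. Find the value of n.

Non-crossing partitions of [n] are counted by C_n, and C_11 = 58786.

11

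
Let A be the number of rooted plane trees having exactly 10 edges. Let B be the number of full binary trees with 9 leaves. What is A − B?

15366

Rooted ordered trees with n edges are counted by C_n; here n = 10. So A = C_10 = 16796.
Full binary trees with 9 leaves have 9−1 = 8 internal nodes, so there are C_8 of them. So B = C_8 = 1430.
A − B = 16796 − 1430 = 15366.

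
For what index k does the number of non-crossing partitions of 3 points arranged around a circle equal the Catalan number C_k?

Non-crossing partitions of an n-element set are counted by C_n; here n = 3.

3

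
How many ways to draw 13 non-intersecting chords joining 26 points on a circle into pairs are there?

742900

Non-crossing perfect matchings of 2n points on a circle are counted by C_n; with 26 points, n = 13.
C_13 = C(26,13)/14 = 10400600/14 = 742900.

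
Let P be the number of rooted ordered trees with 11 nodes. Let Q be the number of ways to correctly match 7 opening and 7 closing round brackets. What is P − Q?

16367

A rooted plane tree on 11 nodes has 10 edges, and such trees are counted by C_10. So P = C_10 = 16796.
With 7 pairs the number of balanced bracket strings is the Catalan number C_7. So Q = C_7 = 429.
P − Q = 16796 − 429 = 16367.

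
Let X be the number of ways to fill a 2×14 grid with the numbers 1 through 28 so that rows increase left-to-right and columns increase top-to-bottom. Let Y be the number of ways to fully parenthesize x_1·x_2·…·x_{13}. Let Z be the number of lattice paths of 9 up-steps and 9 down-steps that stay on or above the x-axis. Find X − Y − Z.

2461566

Standard Young tableaux of shape 2×n are counted by C_n; here n = 14. So X = C_14 = 2674440.
Ways to associate a product of 13 factors correspond to binary trees on 13 leaves, so the count is C_12. So Y = C_12 = 208012.
Dyck paths of semilength n (length 2n) are counted by C_n; here n = 9. So Z = C_9 = 4862.
X − Y − Z = 2674440 − 208012 − 4862 = 2461566.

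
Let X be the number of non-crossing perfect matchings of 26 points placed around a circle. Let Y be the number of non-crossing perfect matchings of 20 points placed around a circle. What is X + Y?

759696

Pairing 26 circle points by 13 non-crossing chords gives C_13 matchings. So X = C_13 = 742900.
Pairing 20 circle points by 10 non-crossing chords gives C_10 matchings. So Y = C_10 = 16796.
X + Y = 742900 + 16796 = 759696.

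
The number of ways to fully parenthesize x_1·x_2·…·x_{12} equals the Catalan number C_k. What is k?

11

Bracketing 12 factors into binary products is counted by C_{12−1} = C_11.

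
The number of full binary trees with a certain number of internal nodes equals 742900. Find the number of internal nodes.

Full binary trees with n internal nodes are counted by C_n; 742900 = C_13.

13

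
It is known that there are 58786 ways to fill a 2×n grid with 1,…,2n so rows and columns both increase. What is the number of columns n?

Standard Young tableaux of shape 2×n are counted by C_n. Since C_11 = 58786, the index is 11.

11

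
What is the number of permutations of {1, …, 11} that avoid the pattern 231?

58786

Permutations of [n] avoiding any single length-3 pattern are counted by C_n; here n = 11.
C_11 = C(22,11)/12 = 705432/12 = 58786.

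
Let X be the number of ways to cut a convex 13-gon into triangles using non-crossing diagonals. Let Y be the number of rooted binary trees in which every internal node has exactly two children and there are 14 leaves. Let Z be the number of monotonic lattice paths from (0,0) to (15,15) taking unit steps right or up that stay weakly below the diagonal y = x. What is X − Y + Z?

Triangulations of a convex m-gon are counted by C_{m−2}; with m = 13 this is C_11. So X = C_11 = 58786.
Full binary trees with 14 leaves have 14−1 = 13 internal nodes, so there are C_13 of them. So Y = C_13 = 742900.
Monotone paths in an n×n grid that stay weakly below the diagonal are counted by C_n; here n = 15. So Z = C_15 = 9694845.
X − Y + Z = 58786 − 742900 + 9694845 = 9010731.

9010731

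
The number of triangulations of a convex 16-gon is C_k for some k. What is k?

14

Triangulations of a convex m-gon are counted by C_{m−2}; with m = 16 this is C_14.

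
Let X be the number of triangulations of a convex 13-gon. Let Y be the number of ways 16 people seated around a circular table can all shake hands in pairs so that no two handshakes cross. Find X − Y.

The number of triangulations of a 13-gon is the Catalan number C_11 (index = sides − 2). So X = C_11 = 58786.
With 16 = 2·8 people, non-crossing handshake pairings are non-crossing perfect matchings on a circle, counted by C_8. So Y = C_8 = 1430.
X − Y = 58786 − 1430 = 57356.

57356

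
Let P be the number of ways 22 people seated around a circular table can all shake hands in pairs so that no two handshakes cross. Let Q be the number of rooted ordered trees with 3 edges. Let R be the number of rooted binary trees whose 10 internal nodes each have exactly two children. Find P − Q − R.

41985

With 22 = 2·11 people, non-crossing handshake pairings are non-crossing perfect matchings on a circle, counted by C_11. So P = C_11 = 58786.
Rooted ordered trees with n edges are counted by C_n; here n = 3. So Q = C_3 = 5.
Full binary trees with n internal nodes are counted by C_n; here n = 10. So R = C_10 = 16796.
P − Q − R = 58786 − 5 − 16796 = 41985.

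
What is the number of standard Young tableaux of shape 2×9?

4862

Standard Young tableaux of shape 2×n are counted by C_n; here n = 9.
C_9 = C(18,9)/10 = 48620/10 = 4862.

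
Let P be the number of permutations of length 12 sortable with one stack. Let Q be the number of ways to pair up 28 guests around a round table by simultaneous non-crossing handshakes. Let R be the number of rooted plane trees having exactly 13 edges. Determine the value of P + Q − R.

2139552

Stack-sortable permutations are exactly the 231-avoiding ones, counted by C_n; here n = 12. So P = C_12 = 208012.
With 28 = 2·14 people, non-crossing handshake pairings are non-crossing perfect matchings on a circle, counted by C_14. So Q = C_14 = 2674440.
Rooted ordered trees with n edges are counted by C_n; here n = 13. So R = C_13 = 742900.
P + Q − R = 208012 + 2674440 − 742900 = 2139552.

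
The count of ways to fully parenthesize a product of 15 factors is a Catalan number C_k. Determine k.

14

Parenthesizations of m factors correspond to full binary trees with m leaves, counted by C_{m−1}; m = 15 gives C_14.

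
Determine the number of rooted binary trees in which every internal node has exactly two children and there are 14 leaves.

742900

Full binary trees with 14 leaves have 14−1 = 13 internal nodes, so there are C_13 of them.
C_13 = C(26,13)/14 = 10400600/14 = 742900.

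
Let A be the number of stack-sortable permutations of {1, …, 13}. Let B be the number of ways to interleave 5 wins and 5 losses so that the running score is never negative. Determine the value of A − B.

Stack-sortable permutations are exactly the 231-avoiding ones, counted by C_n; here n = 13. So A = C_13 = 742900.
Reading a vote for the leader as '(' and for the other as ')' turns such a sequence into a balanced string of 5 pairs, so the count is C_5. So B = C_5 = 42.
A − B = 742900 − 42 = 742858.

742858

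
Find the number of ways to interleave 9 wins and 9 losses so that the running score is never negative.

4862

Reading a vote for the leader as '(' and for the other as ')' turns such a sequence into a balanced string of 9 pairs, so the count is C_9.
C_9 = C_8 · 2(2·8+1)/(8+2) = 1430 · 34/10 = 4862.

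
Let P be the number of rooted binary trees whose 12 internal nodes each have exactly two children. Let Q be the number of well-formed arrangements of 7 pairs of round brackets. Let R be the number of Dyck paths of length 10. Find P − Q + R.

207625

The number of full binary trees on 12 internal nodes is the Catalan number C_12. So P = C_12 = 208012.
A balanced arrangement of 7 bracket pairs is a Dyck word of semilength 7, so the count is C_7. So Q = C_7 = 429.
Paths of 5 up- and 5 down-steps that never dip below the axis are Dyck paths; their count is C_5. So R = C_5 = 42.
P − Q + R = 208012 − 429 + 42 = 207625.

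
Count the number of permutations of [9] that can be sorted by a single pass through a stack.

4862

Stack-sortable permutations are exactly the 231-avoiding ones, counted by C_n; here n = 9.
C_9 = C(18,9)/10 = 48620/10 = 4862.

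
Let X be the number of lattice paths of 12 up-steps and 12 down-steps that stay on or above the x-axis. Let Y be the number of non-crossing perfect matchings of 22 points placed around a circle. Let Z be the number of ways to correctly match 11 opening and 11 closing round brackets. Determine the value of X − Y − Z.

A Dyck path with 12 up-steps and 12 down-steps has semilength 12, so there are C_12 of them. So X = C_12 = 208012.
Non-crossing perfect matchings of 2n points on a circle are counted by C_n; with 22 points, n = 11. So Y = C_11 = 58786.
Balanced strings of n pairs of brackets are counted by C_n; here n = 11. So Z = C_11 = 58786.
X − Y − Z = 208012 − 58786 − 58786 = 90440.

90440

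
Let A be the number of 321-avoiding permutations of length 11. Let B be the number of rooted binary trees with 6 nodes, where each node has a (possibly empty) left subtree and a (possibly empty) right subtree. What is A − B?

For any fixed pattern of length 3, the pattern-avoiding permutations of [11] number C_11. So A = C_11 = 58786.
There are C_n binary search tree shapes on n keys; with n = 6 that is C_6. So B = C_6 = 132.
A − B = 58786 − 132 = 58654.

58654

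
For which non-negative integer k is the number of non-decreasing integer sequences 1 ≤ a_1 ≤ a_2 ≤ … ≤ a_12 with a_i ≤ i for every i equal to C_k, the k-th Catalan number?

Weakly increasing sequences with a_i ≤ i biject with Dyck paths of semilength 12, so there are C_12.

12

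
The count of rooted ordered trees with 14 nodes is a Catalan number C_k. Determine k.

13

Rooted ordered (plane) trees on m nodes have m−1 edges and are counted by C_{m−1}; m = 14 gives C_13.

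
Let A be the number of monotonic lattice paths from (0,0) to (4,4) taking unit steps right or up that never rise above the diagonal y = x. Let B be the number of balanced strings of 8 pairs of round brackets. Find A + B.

Sub-diagonal monotone paths from (0,0) to (4,4) biject with Dyck paths of semilength 4, giving C_4. So A = C_4 = 14.
With 8 pairs the number of balanced bracket strings is the Catalan number C_8. So B = C_8 = 1430.
A + B = 14 + 1430 = 1444.

1444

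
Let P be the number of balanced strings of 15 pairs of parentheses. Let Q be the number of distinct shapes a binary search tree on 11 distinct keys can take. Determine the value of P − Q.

With 15 pairs the number of balanced bracket strings is the Catalan number C_15. So P = C_15 = 9694845.
There are C_n binary search tree shapes on n keys; with n = 11 that is C_11. So Q = C_11 = 58786.
P − Q = 9694845 − 58786 = 9636059.

9636059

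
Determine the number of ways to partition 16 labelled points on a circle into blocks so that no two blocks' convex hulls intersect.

35357670

The non-crossing partitions of [16] form a lattice of size C_16.
C_16 = C(32,16)/17 = 601080390/17 = 35357670.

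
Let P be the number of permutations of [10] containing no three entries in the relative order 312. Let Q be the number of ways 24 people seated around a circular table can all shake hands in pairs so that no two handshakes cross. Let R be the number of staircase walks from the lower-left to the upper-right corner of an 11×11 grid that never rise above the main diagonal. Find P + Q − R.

166022

For any fixed pattern of length 3, the pattern-avoiding permutations of [10] number C_10. So P = C_10 = 16796.
Non-crossing handshake pairings of 2n people are counted by C_n; 24 people gives n = 12. So Q = C_12 = 208012.
Monotone paths in an n×n grid that stay weakly below the diagonal are counted by C_n; here n = 11. So R = C_11 = 58786.
P + Q − R = 16796 + 208012 − 58786 = 166022.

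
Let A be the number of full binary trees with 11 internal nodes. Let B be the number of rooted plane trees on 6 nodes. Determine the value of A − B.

58744

The number of full binary trees on 11 internal nodes is the Catalan number C_11. So A = C_11 = 58786.
A rooted plane tree on 6 nodes has 5 edges, and such trees are counted by C_5. So B = C_5 = 42.
A − B = 58786 − 42 = 58744.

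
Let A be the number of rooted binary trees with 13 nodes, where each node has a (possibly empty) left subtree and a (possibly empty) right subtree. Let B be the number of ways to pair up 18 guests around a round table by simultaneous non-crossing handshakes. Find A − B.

738038

Binary trees (left/right distinguished) on n nodes are counted by C_n; here n = 13. So A = C_13 = 742900.
With 18 = 2·9 people, non-crossing handshake pairings are non-crossing perfect matchings on a circle, counted by C_9. So B = C_9 = 4862.
A − B = 742900 − 4862 = 738038.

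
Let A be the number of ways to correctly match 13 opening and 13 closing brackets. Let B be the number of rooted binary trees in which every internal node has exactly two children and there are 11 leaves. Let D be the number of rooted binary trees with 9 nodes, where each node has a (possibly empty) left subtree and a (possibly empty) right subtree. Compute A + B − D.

Balanced strings of n pairs of brackets are counted by C_n; here n = 13. So A = C_13 = 742900.
Full binary trees with 11 leaves have 11−1 = 10 internal nodes, so there are C_10 of them. So B = C_10 = 16796.
Binary trees (left/right distinguished) on n nodes are counted by C_n; here n = 9. So D = C_9 = 4862.
A + B − D = 742900 + 16796 − 4862 = 754834.

754834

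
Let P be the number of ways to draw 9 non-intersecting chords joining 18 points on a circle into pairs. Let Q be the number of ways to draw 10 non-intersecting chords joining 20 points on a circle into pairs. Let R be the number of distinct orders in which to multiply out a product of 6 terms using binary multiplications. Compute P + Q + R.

Non-crossing perfect matchings of 2n points on a circle are counted by C_n; with 18 points, n = 9. So P = C_9 = 4862.
Pairing 20 circle points by 10 non-crossing chords gives C_10 matchings. So Q = C_10 = 16796.
Parenthesizations of m factors correspond to full binary trees with m leaves, counted by C_{m−1}; m = 6 gives C_5. So R = C_5 = 42.
P + Q + R = 4862 + 16796 + 42 = 21700.

21700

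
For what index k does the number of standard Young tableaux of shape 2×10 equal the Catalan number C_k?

10

Standard Young tableaux of shape 2×n are counted by C_n; here n = 10.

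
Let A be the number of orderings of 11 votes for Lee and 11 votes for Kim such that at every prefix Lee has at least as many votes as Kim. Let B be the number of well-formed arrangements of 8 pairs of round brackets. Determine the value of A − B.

57356

Reading a vote for the leader as '(' and for the other as ')' turns such a sequence into a balanced string of 11 pairs, so the count is C_11. So A = C_11 = 58786.
Balanced strings of n pairs of brackets are counted by C_n; here n = 8. So B = C_8 = 1430.
A − B = 58786 − 1430 = 57356.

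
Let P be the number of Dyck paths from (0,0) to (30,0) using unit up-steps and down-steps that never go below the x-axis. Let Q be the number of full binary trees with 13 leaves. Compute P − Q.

9486833

A Dyck path with 15 up-steps and 15 down-steps has semilength 15, so there are C_15 of them. So P = C_15 = 9694845.
Full binary trees with 13 leaves have 13−1 = 12 internal nodes, so there are C_12 of them. So Q = C_12 = 208012.
P − Q = 9694845 − 208012 = 9486833.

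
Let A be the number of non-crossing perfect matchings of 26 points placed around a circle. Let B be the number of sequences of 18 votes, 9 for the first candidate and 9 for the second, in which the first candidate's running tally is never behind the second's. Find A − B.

738038

Non-crossing perfect matchings of 2n points on a circle are counted by C_n; with 26 points, n = 13. So A = C_13 = 742900.
Ballot sequences with n votes each where one side never trails are Dyck words, counted by C_n; here n = 9. So B = C_9 = 4862.
A − B = 742900 − 4862 = 738038.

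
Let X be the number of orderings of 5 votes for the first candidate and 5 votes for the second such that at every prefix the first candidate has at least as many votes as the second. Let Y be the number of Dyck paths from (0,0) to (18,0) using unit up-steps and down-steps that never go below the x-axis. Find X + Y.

Ballot sequences with n votes each where one side never trails are Dyck words, counted by C_n; here n = 5. So X = C_5 = 42.
Paths of 9 up- and 9 down-steps that never dip below the axis are Dyck paths; their count is C_9. So Y = C_9 = 4862.
X + Y = 42 + 4862 = 4904.

4904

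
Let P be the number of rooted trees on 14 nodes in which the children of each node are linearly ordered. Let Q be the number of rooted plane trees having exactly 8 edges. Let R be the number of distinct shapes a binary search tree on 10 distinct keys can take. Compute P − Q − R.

A rooted plane tree on 14 nodes has 13 edges, and such trees are counted by C_13. So P = C_13 = 742900.
A rooted plane tree with 8 edges has 9 nodes, and the count is C_8. So Q = C_8 = 1430.
Binary trees (left/right distinguished) on n nodes are counted by C_n; here n = 10. So R = C_10 = 16796.
P − Q − R = 742900 − 1430 − 16796 = 724674.

724674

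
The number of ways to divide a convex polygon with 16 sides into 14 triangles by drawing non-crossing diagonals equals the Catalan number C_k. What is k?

14

A convex 16-gon is triangulated into 14 triangles, and the number of such triangulations is the Catalan number C_{16−2} = C_14.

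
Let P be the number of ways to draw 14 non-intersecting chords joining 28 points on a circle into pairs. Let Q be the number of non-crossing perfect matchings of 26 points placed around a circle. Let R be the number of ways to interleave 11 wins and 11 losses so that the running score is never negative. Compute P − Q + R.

Pairing 28 circle points by 14 non-crossing chords gives C_14 matchings. So P = C_14 = 2674440.
Non-crossing perfect matchings of 2n points on a circle are counted by C_n; with 26 points, n = 13. So Q = C_13 = 742900.
Reading a vote for the leader as '(' and for the other as ')' turns such a sequence into a balanced string of 11 pairs, so the count is C_11. So R = C_11 = 58786.
P − Q + R = 2674440 − 742900 + 58786 = 1990326.

1990326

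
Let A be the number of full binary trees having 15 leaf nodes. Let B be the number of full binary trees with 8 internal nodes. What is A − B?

2673010

Full binary trees with 15 leaves have 15−1 = 14 internal nodes, so there are C_14 of them. So A = C_14 = 2674440.
Full binary trees with n internal nodes are counted by C_n; here n = 8. So B = C_8 = 1430.
A − B = 2674440 − 1430 = 2673010.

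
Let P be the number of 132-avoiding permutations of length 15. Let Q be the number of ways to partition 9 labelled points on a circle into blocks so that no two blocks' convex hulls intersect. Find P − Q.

9689983

For any fixed pattern of length 3, the pattern-avoiding permutations of [15] number C_15. So P = C_15 = 9694845.
The non-crossing partitions of [9] form a lattice of size C_9. So Q = C_9 = 4862.
P − Q = 9694845 − 4862 = 9689983.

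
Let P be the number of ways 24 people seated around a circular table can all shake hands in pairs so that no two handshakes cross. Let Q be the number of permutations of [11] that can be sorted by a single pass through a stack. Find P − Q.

149226

With 24 = 2·12 people, non-crossing handshake pairings are non-crossing perfect matchings on a circle, counted by C_12. So P = C_12 = 208012.
Stack-sortable permutations are exactly the 231-avoiding ones, counted by C_n; here n = 11. So Q = C_11 = 58786.
P − Q = 208012 − 58786 = 149226.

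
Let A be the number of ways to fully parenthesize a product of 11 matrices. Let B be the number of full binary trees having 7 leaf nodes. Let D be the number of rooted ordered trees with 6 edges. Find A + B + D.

Ways to associate a product of 11 factors correspond to binary trees on 11 leaves, so the count is C_10. So A = C_10 = 16796.
A full binary tree with L leaves has L−1 internal nodes and is counted by C_{L−1}; L = 7 gives C_6. So B = C_6 = 132.
A rooted plane tree with 6 edges has 7 nodes, and the count is C_6. So D = C_6 = 132.
A + B + D = 16796 + 132 + 132 = 17060.

17060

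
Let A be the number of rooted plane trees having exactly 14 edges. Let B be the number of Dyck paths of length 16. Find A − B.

Rooted ordered trees with n edges are counted by C_n; here n = 14. So A = C_14 = 2674440.
Paths of 8 up- and 8 down-steps that never dip below the axis are Dyck paths; their count is C_8. So B = C_8 = 1430.
A − B = 2674440 − 1430 = 2673010.

2673010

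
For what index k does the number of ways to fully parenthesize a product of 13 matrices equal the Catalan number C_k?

12

Bracketing 13 factors into binary products is counted by C_{13−1} = C_12.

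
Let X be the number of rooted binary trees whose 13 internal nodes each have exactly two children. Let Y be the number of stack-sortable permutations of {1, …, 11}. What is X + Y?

801686

The number of full binary trees on 13 internal nodes is the Catalan number C_13. So X = C_13 = 742900.
By Knuth's characterisation, the stack-sortable permutations of length 11 are the 231-avoiders, numbering C_11. So Y = C_11 = 58786.
X + Y = 742900 + 58786 = 801686.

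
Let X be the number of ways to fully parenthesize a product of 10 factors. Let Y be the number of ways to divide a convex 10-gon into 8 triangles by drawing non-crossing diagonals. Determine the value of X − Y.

3432

Ways to associate a product of 10 factors correspond to binary trees on 10 leaves, so the count is C_9. So X = C_9 = 4862.
Triangulations of a convex m-gon are counted by C_{m−2}; with m = 10 this is C_8. So Y = C_8 = 1430.
X − Y = 4862 − 1430 = 3432.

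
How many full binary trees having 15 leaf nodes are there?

Full binary trees with 15 leaves have 15−1 = 14 internal nodes, so there are C_14 of them.
C_14 = C(28,14)/15 = 40116600/15 = 2674440.

2674440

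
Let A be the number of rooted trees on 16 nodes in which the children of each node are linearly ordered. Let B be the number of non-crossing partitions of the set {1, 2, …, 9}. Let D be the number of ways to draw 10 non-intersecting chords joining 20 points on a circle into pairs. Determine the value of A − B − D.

A rooted plane tree on 16 nodes has 15 edges, and such trees are counted by C_15. So A = C_15 = 9694845.
The non-crossing partitions of [9] form a lattice of size C_9. So B = C_9 = 4862.
Non-crossing perfect matchings of 2n points on a circle are counted by C_n; with 20 points, n = 10. So D = C_10 = 16796.
A − B − D = 9694845 − 4862 − 16796 = 9673187.

9673187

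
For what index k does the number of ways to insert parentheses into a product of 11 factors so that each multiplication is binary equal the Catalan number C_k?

Ways to associate a product of 11 factors correspond to binary trees on 11 leaves, so the count is C_10.

10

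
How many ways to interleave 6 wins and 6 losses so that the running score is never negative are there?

132

Reading a vote for the leader as '(' and for the other as ')' turns such a sequence into a balanced string of 6 pairs, so the count is C_6.
C_6 = C_5 · 2(2·5+1)/(5+2) = 42 · 22/7 = 132.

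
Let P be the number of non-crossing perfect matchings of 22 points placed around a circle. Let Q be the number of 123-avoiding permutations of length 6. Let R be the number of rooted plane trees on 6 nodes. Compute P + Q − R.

Pairing 22 circle points by 11 non-crossing chords gives C_11 matchings. So P = C_11 = 58786.
Permutations of [n] avoiding any single length-3 pattern are counted by C_n; here n = 6. So Q = C_6 = 132.
Rooted ordered (plane) trees on m nodes have m−1 edges and are counted by C_{m−1}; m = 6 gives C_5. So R = C_5 = 42.
P + Q − R = 58786 + 132 − 42 = 58876.

58876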